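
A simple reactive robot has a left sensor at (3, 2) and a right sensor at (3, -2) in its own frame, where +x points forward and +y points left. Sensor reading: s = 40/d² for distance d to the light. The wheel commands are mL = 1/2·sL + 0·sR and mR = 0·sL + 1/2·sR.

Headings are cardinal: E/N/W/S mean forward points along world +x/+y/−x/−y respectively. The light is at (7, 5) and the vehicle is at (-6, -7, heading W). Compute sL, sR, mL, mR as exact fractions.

left sensor world pos  = (-9, -9); dL² = 452
right sensor world pos = (-9, -5); dR² = 356
sL = 40/452 = 10/113
sR = 40/356 = 10/89
mL = 1/2·sL + 0·sR = 5/113
mR = 0·sL + 1/2·sR = 5/89

10/113 10/89 5/113 5/89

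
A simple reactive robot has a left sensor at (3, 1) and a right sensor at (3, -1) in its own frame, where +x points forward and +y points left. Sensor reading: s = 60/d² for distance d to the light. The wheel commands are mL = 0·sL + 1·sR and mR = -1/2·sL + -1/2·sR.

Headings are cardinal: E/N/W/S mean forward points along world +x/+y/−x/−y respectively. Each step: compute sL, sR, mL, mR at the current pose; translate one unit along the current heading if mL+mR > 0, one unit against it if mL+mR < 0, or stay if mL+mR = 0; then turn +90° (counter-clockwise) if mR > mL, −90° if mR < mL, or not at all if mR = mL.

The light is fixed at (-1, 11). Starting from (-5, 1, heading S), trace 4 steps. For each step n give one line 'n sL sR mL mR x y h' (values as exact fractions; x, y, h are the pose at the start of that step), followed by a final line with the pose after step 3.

n=0: pose=(-5,1,S); sL=30/89, sR=30/97; mL=30/97, mR=-2790/8633; mL+mR=-120/8633 → advance -1; mR−mL=-5460/8633 → turn -1·90°
n=1: pose=(-5,2,W); sL=60/149, sR=60/113; mL=60/113, mR=-7860/16837; mL+mR=1080/16837 → advance +1; mR−mL=-16800/16837 → turn -1·90°
n=2: pose=(-6,2,N); sL=5/6, sR=15/13; mL=15/13, mR=-155/156; mL+mR=25/156 → advance +1; mR−mL=-335/156 → turn -1·90°
n=3: pose=(-6,3,E); sL=60/53, sR=12/17; mL=12/17, mR=-828/901; mL+mR=-192/901 → advance -1; mR−mL=-1464/901 → turn -1·90°

0 30/89 30/97 30/97 -2790/8633 -5 1 S
1 60/149 60/113 60/113 -7860/16837 -5 2 W
2 5/6 15/13 15/13 -155/156 -6 2 N
3 60/53 12/17 12/17 -828/901 -6 3 E
final -7 3 S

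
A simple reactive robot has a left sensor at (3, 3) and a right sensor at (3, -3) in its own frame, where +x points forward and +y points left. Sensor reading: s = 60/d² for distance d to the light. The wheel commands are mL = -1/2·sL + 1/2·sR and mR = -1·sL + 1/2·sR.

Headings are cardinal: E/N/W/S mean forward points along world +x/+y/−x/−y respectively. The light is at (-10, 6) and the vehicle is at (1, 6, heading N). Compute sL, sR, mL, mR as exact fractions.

left sensor world pos  = (-2, 9); dL² = 73
right sensor world pos = (4, 9); dR² = 205
sL = 60/73 = 60/73
sR = 60/205 = 12/41
mL = -1/2·sL + 1/2·sR = -792/2993
mR = -1·sL + 1/2·sR = -2022/2993

60/73 12/41 -792/2993 -2022/2993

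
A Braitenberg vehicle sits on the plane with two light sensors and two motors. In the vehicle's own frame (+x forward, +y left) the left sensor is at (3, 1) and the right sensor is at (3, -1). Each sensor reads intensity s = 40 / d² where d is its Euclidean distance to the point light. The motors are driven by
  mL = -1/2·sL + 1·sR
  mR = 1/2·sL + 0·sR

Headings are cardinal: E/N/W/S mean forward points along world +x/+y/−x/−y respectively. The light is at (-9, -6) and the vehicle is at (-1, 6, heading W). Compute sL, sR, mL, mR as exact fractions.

left sensor world pos  = (-4, 5); dL² = 146
right sensor world pos = (-4, 7); dR² = 194
sL = 40/146 = 20/73
sR = 40/194 = 20/97
mL = -1/2·sL + 1·sR = 490/7081
mR = 1/2·sL + 0·sR = 10/73

20/73 20/97 490/7081 10/73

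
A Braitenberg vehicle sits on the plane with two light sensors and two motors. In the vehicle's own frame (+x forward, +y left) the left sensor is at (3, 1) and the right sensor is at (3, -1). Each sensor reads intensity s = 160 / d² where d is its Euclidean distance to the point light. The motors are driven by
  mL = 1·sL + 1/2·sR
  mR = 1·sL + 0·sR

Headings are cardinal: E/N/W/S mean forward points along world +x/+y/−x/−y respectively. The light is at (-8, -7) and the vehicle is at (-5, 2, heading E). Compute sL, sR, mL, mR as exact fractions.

20/17 8/5 168/85 20/17

left sensor world pos  = (-2, 3); dL² = 136
right sensor world pos = (-2, 1); dR² = 100
sL = 160/136 = 20/17
sR = 160/100 = 8/5
mL = 1·sL + 1/2·sR = 168/85
mR = 1·sL + 0·sR = 20/17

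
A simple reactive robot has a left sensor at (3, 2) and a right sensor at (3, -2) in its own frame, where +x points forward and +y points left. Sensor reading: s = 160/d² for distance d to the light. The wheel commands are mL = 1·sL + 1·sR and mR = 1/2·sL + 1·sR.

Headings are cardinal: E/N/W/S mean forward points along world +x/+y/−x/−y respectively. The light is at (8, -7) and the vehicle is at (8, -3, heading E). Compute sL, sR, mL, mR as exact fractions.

left sensor world pos  = (11, -1); dL² = 45
right sensor world pos = (11, -5); dR² = 13
sL = 160/45 = 32/9
sR = 160/13 = 160/13
mL = 1·sL + 1·sR = 1856/117
mR = 1/2·sL + 1·sR = 1648/117

32/9 160/13 1856/117 1648/117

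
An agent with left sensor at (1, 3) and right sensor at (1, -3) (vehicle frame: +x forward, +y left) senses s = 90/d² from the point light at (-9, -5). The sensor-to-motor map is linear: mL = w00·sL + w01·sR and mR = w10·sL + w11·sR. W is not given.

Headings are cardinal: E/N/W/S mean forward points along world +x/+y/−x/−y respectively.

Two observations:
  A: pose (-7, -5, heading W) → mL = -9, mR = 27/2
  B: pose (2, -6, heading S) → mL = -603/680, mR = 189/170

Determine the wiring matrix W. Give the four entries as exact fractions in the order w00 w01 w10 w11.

-1/2 -1/2 1 1/2

obs A: pose=(-7,-5,W) → sL=9, sR=9, mL=-9, mR=27/2
obs B: pose=(2,-6,S) → sL=9/20, sR=45/34, mL=-603/680, mR=189/170
sensor matrix S = [[9, 9], [9/20, 45/34]]; det S = 2673/340
solve [mL_A; mL_B] = S·[w00; w01] and [mR_A; mR_B] = S·[w10; w11]:
  w00 = -1/2, w01 = -1/2, w10 = 1, w11 = 1/2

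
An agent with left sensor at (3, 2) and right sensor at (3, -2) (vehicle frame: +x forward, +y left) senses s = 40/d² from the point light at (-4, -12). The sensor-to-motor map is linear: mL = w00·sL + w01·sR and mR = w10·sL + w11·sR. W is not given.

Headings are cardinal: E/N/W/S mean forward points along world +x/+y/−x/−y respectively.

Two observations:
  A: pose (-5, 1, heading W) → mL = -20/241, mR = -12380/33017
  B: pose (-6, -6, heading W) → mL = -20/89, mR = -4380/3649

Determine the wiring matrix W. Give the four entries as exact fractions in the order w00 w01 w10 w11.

obs A: pose=(-5,1,W) → sL=40/137, sR=40/241, mL=-20/241, mR=-12380/33017
obs B: pose=(-6,-6,W) → sL=40/41, sR=40/89, mL=-20/89, mR=-4380/3649
sensor matrix S = [[40/137, 40/241], [40/41, 40/89]]; det S = -3699200/120479033
solve [mL_A; mL_B] = S·[w00; w01] and [mR_A; mR_B] = S·[w10; w11]:
  w00 = 0, w01 = -1/2, w10 = -1, w11 = -1/2

0 -1/2 -1 -1/2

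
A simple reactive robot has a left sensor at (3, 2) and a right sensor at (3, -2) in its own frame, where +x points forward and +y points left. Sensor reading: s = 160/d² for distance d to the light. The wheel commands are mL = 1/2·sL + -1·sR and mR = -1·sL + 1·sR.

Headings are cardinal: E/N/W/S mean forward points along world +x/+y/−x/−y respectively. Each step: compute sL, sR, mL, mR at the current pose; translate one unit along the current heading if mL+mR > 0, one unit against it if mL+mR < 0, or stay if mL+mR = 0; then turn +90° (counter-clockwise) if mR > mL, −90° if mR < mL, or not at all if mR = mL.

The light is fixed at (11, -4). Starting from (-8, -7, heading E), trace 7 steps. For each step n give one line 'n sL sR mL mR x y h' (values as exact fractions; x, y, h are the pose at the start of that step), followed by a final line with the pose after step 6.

0 160/257 160/281 -18640/72217 -3840/72217 -8 -7 E
1 40/121 40/81 -3220/9801 1600/9801 -9 -7 N
2 32/113 160/533 -9552/60229 1024/60229 -9 -8 W
3 80/169 16/49 -744/8281 -1216/8281 -8 -8 S
4 160/509 32/97 -8528/49373 768/49373 -8 -7 W
5 40/73 40/109 -740/7957 -1440/7957 -7 -7 S
6 160/457 160/441 -37840/201537 2560/201537 -7 -6 W
final -6 -6 S

n=0: pose=(-8,-7,E); sL=160/257, sR=160/281; mL=-18640/72217, mR=-3840/72217; mL+mR=-80/257 → advance -1; mR−mL=14800/72217 → turn +1·90°
n=1: pose=(-9,-7,N); sL=40/121, sR=40/81; mL=-3220/9801, mR=1600/9801; mL+mR=-20/121 → advance -1; mR−mL=4820/9801 → turn +1·90°
n=2: pose=(-9,-8,W); sL=32/113, sR=160/533; mL=-9552/60229, mR=1024/60229; mL+mR=-16/113 → advance -1; mR−mL=10576/60229 → turn +1·90°
n=3: pose=(-8,-8,S); sL=80/169, sR=16/49; mL=-744/8281, mR=-1216/8281; mL+mR=-40/169 → advance -1; mR−mL=-472/8281 → turn -1·90°
n=4: pose=(-8,-7,W); sL=160/509, sR=32/97; mL=-8528/49373, mR=768/49373; mL+mR=-80/509 → advance -1; mR−mL=9296/49373 → turn +1·90°
n=5: pose=(-7,-7,S); sL=40/73, sR=40/109; mL=-740/7957, mR=-1440/7957; mL+mR=-20/73 → advance -1; mR−mL=-700/7957 → turn -1·90°
n=6: pose=(-7,-6,W); sL=160/457, sR=160/441; mL=-37840/201537, mR=2560/201537; mL+mR=-80/457 → advance -1; mR−mL=40400/201537 → turn +1·90°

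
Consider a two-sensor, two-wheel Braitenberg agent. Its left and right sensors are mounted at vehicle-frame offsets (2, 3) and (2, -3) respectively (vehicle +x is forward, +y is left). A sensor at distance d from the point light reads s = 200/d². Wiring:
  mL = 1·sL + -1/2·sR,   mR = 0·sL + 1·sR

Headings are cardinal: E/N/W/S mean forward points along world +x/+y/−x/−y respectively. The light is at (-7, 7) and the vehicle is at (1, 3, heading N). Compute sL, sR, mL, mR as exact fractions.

200/29 8/5 884/145 8/5

left sensor world pos  = (-2, 5); dL² = 29
right sensor world pos = (4, 5); dR² = 125
sL = 200/29 = 200/29
sR = 200/125 = 8/5
mL = 1·sL + -1/2·sR = 884/145
mR = 0·sL + 1·sR = 8/5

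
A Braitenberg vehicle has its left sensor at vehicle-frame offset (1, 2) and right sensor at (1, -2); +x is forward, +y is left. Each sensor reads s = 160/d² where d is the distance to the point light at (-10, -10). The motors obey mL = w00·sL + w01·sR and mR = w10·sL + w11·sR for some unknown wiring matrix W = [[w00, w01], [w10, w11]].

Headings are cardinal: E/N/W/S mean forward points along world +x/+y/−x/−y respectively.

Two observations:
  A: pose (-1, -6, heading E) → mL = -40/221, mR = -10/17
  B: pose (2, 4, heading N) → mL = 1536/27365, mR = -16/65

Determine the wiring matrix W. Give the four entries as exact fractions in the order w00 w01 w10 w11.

1/2 -1/2 -1/2 0

obs A: pose=(-1,-6,E) → sL=20/17, sR=20/13, mL=-40/221, mR=-10/17
obs B: pose=(2,4,N) → sL=32/65, sR=160/421, mL=1536/27365, mR=-16/65
sensor matrix S = [[20/17, 20/13], [32/65, 160/421]]; det S = -375296/1209533
solve [mL_A; mL_B] = S·[w00; w01] and [mR_A; mR_B] = S·[w10; w11]:
  w00 = 1/2, w01 = -1/2, w10 = -1/2, w11 = 0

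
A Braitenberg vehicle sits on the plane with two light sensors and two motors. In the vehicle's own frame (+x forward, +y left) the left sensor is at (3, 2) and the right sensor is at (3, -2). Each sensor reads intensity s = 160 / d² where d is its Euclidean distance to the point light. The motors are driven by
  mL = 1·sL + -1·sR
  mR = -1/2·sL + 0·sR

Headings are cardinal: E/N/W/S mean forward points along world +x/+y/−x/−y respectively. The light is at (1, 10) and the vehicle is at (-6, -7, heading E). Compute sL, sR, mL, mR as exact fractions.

left sensor world pos  = (-3, -5); dL² = 241
right sensor world pos = (-3, -9); dR² = 377
sL = 160/241 = 160/241
sR = 160/377 = 160/377
mL = 1·sL + -1·sR = 21760/90857
mR = -1/2·sL + 0·sR = -80/241

160/241 160/377 21760/90857 -80/241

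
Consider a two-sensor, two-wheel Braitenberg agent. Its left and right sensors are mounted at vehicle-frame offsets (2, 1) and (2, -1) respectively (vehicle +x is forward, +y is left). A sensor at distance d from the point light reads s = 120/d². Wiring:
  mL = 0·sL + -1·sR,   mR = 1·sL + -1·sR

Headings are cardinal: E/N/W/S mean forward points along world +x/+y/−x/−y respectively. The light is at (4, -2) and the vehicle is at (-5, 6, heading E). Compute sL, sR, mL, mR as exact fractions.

12/13 60/49 -60/49 -192/637

left sensor world pos  = (-3, 7); dL² = 130
right sensor world pos = (-3, 5); dR² = 98
sL = 120/130 = 12/13
sR = 120/98 = 60/49
mL = 0·sL + -1·sR = -60/49
mR = 1·sL + -1·sR = -192/637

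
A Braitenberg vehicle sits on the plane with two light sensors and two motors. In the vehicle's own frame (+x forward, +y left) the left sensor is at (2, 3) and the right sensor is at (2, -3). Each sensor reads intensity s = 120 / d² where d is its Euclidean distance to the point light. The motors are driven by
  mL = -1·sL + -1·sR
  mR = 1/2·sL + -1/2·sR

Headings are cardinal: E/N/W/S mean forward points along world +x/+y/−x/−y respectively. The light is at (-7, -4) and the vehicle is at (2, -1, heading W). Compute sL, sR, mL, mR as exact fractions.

120/49 24/17 -3216/833 432/833

left sensor world pos  = (0, -4); dL² = 49
right sensor world pos = (0, 2); dR² = 85
sL = 120/49 = 120/49
sR = 120/85 = 24/17
mL = -1·sL + -1·sR = -3216/833
mR = 1/2·sL + -1/2·sR = 432/833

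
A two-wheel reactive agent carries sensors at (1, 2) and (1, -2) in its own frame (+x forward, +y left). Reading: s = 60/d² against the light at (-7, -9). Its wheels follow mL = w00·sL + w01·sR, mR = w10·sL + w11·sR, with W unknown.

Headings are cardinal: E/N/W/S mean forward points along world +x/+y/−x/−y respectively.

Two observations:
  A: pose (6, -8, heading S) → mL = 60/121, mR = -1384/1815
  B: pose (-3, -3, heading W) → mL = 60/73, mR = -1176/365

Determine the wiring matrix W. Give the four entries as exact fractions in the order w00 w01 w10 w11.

obs A: pose=(6,-8,S) → sL=4/15, sR=60/121, mL=60/121, mR=-1384/1815
obs B: pose=(-3,-3,W) → sL=12/5, sR=60/73, mL=60/73, mR=-1176/365
sensor matrix S = [[4/15, 60/121], [12/5, 60/73]]; det S = -8576/8833
solve [mL_A; mL_B] = S·[w00; w01] and [mR_A; mR_B] = S·[w10; w11]:
  w00 = 0, w01 = 1, w10 = -1, w11 = -1

0 1 -1 -1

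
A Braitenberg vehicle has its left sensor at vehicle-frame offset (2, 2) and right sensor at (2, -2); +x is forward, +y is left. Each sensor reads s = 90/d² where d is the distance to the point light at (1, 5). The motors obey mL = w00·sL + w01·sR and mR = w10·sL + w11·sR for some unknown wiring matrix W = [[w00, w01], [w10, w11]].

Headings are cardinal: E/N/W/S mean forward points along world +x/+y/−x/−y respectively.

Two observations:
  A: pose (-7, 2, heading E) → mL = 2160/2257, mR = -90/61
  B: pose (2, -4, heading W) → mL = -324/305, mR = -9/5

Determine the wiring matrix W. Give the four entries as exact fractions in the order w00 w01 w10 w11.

1 -1 0 -1

obs A: pose=(-7,2,E) → sL=90/37, sR=90/61, mL=2160/2257, mR=-90/61
obs B: pose=(2,-4,W) → sL=45/61, sR=9/5, mL=-324/305, mR=-9/5
sensor matrix S = [[90/37, 90/61], [45/61, 9/5]]; det S = 452952/137677
solve [mL_A; mL_B] = S·[w00; w01] and [mR_A; mR_B] = S·[w10; w11]:
  w00 = 1, w01 = -1, w10 = 0, w11 = -1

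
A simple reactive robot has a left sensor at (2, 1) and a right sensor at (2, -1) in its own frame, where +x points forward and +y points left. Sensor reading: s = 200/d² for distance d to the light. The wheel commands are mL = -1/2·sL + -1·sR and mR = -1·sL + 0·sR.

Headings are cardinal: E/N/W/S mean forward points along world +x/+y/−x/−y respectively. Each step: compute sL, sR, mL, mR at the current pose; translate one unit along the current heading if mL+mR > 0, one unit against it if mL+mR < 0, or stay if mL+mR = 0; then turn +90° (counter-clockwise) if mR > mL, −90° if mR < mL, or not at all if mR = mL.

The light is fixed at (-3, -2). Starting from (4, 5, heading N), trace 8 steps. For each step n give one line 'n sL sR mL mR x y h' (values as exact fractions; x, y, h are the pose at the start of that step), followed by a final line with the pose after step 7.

n=0: pose=(4,5,N); sL=200/117, sR=40/29; mL=-7580/3393, mR=-200/117; mL+mR=-4460/1131 → advance -1; mR−mL=1780/3393 → turn +1·90°
n=1: pose=(4,4,W); sL=4, sR=100/37; mL=-174/37, mR=-4; mL+mR=-322/37 → advance -1; mR−mL=26/37 → turn +1·90°
n=2: pose=(5,4,S); sL=200/97, sR=40/13; mL=-5180/1261, mR=-200/97; mL+mR=-7780/1261 → advance -1; mR−mL=2580/1261 → turn +1·90°
n=3: pose=(5,5,E); sL=50/41, sR=25/17; mL=-1450/697, mR=-50/41; mL+mR=-2300/697 → advance -1; mR−mL=600/697 → turn +1·90°
n=4: pose=(4,5,N); sL=200/117, sR=40/29; mL=-7580/3393, mR=-200/117; mL+mR=-4460/1131 → advance -1; mR−mL=1780/3393 → turn +1·90°
n=5: pose=(4,4,W); sL=4, sR=100/37; mL=-174/37, mR=-4; mL+mR=-322/37 → advance -1; mR−mL=26/37 → turn +1·90°
n=6: pose=(5,4,S); sL=200/97, sR=40/13; mL=-5180/1261, mR=-200/97; mL+mR=-7780/1261 → advance -1; mR−mL=2580/1261 → turn +1·90°
n=7: pose=(5,5,E); sL=50/41, sR=25/17; mL=-1450/697, mR=-50/41; mL+mR=-2300/697 → advance -1; mR−mL=600/697 → turn +1·90°

0 200/117 40/29 -7580/3393 -200/117 4 5 N
1 4 100/37 -174/37 -4 4 4 W
2 200/97 40/13 -5180/1261 -200/97 5 4 S
3 50/41 25/17 -1450/697 -50/41 5 5 E
4 200/117 40/29 -7580/3393 -200/117 4 5 N
5 4 100/37 -174/37 -4 4 4 W
6 200/97 40/13 -5180/1261 -200/97 5 4 S
7 50/41 25/17 -1450/697 -50/41 5 5 E
final 4 5 N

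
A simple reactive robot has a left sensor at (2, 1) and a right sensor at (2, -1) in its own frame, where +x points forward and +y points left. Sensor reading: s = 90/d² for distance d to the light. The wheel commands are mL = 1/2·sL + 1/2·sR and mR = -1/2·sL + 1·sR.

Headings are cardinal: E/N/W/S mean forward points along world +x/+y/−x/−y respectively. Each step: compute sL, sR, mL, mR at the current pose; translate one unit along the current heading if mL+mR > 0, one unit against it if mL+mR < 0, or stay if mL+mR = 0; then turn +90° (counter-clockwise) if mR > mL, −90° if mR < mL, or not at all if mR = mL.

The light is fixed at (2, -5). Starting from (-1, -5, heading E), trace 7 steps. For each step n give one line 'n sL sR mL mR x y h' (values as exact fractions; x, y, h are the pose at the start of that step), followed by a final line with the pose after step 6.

0 45 45 45 45/2 -1 -5 E
1 18 90/13 162/13 -27/13 0 -5 S
2 9/2 45/8 81/16 27/8 0 -6 W
3 90/17 18 198/17 261/17 -1 -6 N
4 45/13 45/13 45/13 45/26 -1 -5 W
5 90/29 90/13 1890/377 2025/377 -2 -5 N
6 5/2 9/4 19/8 1 -2 -4 W
final -3 -4 N

n=0: pose=(-1,-5,E); sL=45, sR=45; mL=45, mR=45/2; mL+mR=135/2 → advance +1; mR−mL=-45/2 → turn -1·90°
n=1: pose=(0,-5,S); sL=18, sR=90/13; mL=162/13, mR=-27/13; mL+mR=135/13 → advance +1; mR−mL=-189/13 → turn -1·90°
n=2: pose=(0,-6,W); sL=9/2, sR=45/8; mL=81/16, mR=27/8; mL+mR=135/16 → advance +1; mR−mL=-27/16 → turn -1·90°
n=3: pose=(-1,-6,N); sL=90/17, sR=18; mL=198/17, mR=261/17; mL+mR=27 → advance +1; mR−mL=63/17 → turn +1·90°
n=4: pose=(-1,-5,W); sL=45/13, sR=45/13; mL=45/13, mR=45/26; mL+mR=135/26 → advance +1; mR−mL=-45/26 → turn -1·90°
n=5: pose=(-2,-5,N); sL=90/29, sR=90/13; mL=1890/377, mR=2025/377; mL+mR=135/13 → advance +1; mR−mL=135/377 → turn +1·90°
n=6: pose=(-2,-4,W); sL=5/2, sR=9/4; mL=19/8, mR=1; mL+mR=27/8 → advance +1; mR−mL=-11/8 → turn -1·90°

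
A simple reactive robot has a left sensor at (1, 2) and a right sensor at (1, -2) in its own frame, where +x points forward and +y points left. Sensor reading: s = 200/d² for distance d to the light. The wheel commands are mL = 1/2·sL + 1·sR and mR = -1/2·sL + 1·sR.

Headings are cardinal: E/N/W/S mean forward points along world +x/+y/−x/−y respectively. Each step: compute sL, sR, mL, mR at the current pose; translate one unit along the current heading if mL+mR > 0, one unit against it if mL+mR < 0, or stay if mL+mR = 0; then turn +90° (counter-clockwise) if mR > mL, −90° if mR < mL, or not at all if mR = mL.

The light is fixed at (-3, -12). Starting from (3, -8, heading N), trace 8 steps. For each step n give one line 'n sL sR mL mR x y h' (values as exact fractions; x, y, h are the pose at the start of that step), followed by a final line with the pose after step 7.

0 200/41 200/89 17100/3649 -700/3649 3 -8 N
1 100/49 100/29 6350/1421 3450/1421 3 -7 E
2 200/97 200/41 23500/3977 15300/3977 4 -7 S
3 5 25/9 95/18 5/18 4 -8 W
4 200/41 200/89 17100/3649 -700/3649 3 -8 N
5 100/49 100/29 6350/1421 3450/1421 3 -7 E
6 200/97 200/41 23500/3977 15300/3977 4 -7 S
7 5 25/9 95/18 5/18 4 -8 W
final 3 -8 N

n=0: pose=(3,-8,N); sL=200/41, sR=200/89; mL=17100/3649, mR=-700/3649; mL+mR=400/89 → advance +1; mR−mL=-200/41 → turn -1·90°
n=1: pose=(3,-7,E); sL=100/49, sR=100/29; mL=6350/1421, mR=3450/1421; mL+mR=200/29 → advance +1; mR−mL=-100/49 → turn -1·90°
n=2: pose=(4,-7,S); sL=200/97, sR=200/41; mL=23500/3977, mR=15300/3977; mL+mR=400/41 → advance +1; mR−mL=-200/97 → turn -1·90°
n=3: pose=(4,-8,W); sL=5, sR=25/9; mL=95/18, mR=5/18; mL+mR=50/9 → advance +1; mR−mL=-5 → turn -1·90°
n=4: pose=(3,-8,N); sL=200/41, sR=200/89; mL=17100/3649, mR=-700/3649; mL+mR=400/89 → advance +1; mR−mL=-200/41 → turn -1·90°
n=5: pose=(3,-7,E); sL=100/49, sR=100/29; mL=6350/1421, mR=3450/1421; mL+mR=200/29 → advance +1; mR−mL=-100/49 → turn -1·90°
n=6: pose=(4,-7,S); sL=200/97, sR=200/41; mL=23500/3977, mR=15300/3977; mL+mR=400/41 → advance +1; mR−mL=-200/97 → turn -1·90°
n=7: pose=(4,-8,W); sL=5, sR=25/9; mL=95/18, mR=5/18; mL+mR=50/9 → advance +1; mR−mL=-5 → turn -1·90°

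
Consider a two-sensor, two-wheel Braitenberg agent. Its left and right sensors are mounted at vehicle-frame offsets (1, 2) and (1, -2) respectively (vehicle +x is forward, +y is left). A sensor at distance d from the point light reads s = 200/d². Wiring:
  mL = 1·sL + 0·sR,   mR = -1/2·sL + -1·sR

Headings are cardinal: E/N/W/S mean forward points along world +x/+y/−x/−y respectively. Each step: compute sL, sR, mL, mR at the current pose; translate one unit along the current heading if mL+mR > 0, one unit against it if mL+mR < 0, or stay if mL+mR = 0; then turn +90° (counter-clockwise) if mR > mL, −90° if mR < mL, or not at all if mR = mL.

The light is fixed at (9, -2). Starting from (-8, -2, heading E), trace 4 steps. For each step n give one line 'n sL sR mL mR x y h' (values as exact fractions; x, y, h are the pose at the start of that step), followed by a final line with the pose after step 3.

0 10/13 10/13 10/13 -15/13 -8 -2 E
1 200/257 200/401 200/257 -91500/103057 -9 -2 S
2 100/181 20/37 100/181 -5470/6697 -9 -1 W
3 40/73 200/229 40/73 -19180/16717 -8 -1 N
final -8 -2 E

n=0: pose=(-8,-2,E); sL=10/13, sR=10/13; mL=10/13, mR=-15/13; mL+mR=-5/13 → advance -1; mR−mL=-25/13 → turn -1·90°
n=1: pose=(-9,-2,S); sL=200/257, sR=200/401; mL=200/257, mR=-91500/103057; mL+mR=-11300/103057 → advance -1; mR−mL=-171700/103057 → turn -1·90°
n=2: pose=(-9,-1,W); sL=100/181, sR=20/37; mL=100/181, mR=-5470/6697; mL+mR=-1770/6697 → advance -1; mR−mL=-9170/6697 → turn -1·90°
n=3: pose=(-8,-1,N); sL=40/73, sR=200/229; mL=40/73, mR=-19180/16717; mL+mR=-10020/16717 → advance -1; mR−mL=-28340/16717 → turn -1·90°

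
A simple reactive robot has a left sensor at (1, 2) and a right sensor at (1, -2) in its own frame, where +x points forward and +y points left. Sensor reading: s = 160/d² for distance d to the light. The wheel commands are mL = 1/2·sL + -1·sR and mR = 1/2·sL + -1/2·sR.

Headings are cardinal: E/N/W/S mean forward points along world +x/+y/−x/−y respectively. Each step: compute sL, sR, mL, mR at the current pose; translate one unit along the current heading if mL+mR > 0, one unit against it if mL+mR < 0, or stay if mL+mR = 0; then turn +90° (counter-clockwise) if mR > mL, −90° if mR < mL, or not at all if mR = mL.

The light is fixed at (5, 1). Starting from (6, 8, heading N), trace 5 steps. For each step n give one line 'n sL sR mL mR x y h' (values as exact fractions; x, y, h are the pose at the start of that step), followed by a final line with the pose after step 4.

n=0: pose=(6,8,N); sL=32/13, sR=160/73; mL=-912/949, mR=128/949; mL+mR=-784/949 → advance -1; mR−mL=80/73 → turn +1·90°
n=1: pose=(6,7,W); sL=10, sR=5/2; mL=5/2, mR=15/4; mL+mR=25/4 → advance +1; mR−mL=5/4 → turn +1·90°
n=2: pose=(5,7,S); sL=160/29, sR=160/29; mL=-80/29, mR=0; mL+mR=-80/29 → advance -1; mR−mL=80/29 → turn +1·90°
n=3: pose=(5,8,E); sL=80/41, sR=80/13; mL=-2760/533, mR=-1120/533; mL+mR=-3880/533 → advance -1; mR−mL=40/13 → turn +1·90°
n=4: pose=(4,8,N); sL=160/73, sR=32/13; mL=-1296/949, mR=-128/949; mL+mR=-1424/949 → advance -1; mR−mL=16/13 → turn +1·90°

0 32/13 160/73 -912/949 128/949 6 8 N
1 10 5/2 5/2 15/4 6 7 W
2 160/29 160/29 -80/29 0 5 7 S
3 80/41 80/13 -2760/533 -1120/533 5 8 E
4 160/73 32/13 -1296/949 -128/949 4 8 N
final 4 7 W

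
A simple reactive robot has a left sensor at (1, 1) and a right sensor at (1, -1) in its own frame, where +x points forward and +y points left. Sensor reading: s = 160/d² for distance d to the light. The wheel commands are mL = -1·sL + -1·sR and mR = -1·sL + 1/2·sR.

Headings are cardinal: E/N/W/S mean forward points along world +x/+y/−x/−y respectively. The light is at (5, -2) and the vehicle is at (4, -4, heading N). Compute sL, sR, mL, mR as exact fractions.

left sensor world pos  = (3, -3); dL² = 5
right sensor world pos = (5, -3); dR² = 1
sL = 160/5 = 32
sR = 160/1 = 160
mL = -1·sL + -1·sR = -192
mR = -1·sL + 1/2·sR = 48

32 160 -192 48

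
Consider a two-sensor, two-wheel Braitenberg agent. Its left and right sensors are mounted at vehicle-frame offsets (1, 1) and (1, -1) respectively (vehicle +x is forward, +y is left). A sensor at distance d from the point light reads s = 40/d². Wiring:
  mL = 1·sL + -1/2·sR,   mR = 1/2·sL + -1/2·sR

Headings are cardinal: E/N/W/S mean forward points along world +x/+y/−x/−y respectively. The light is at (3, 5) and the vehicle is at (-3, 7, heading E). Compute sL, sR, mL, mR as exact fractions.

20/17 20/13 90/221 -40/221

left sensor world pos  = (-2, 8); dL² = 34
right sensor world pos = (-2, 6); dR² = 26
sL = 40/34 = 20/17
sR = 40/26 = 20/13
mL = 1·sL + -1/2·sR = 90/221
mR = 1/2·sL + -1/2·sR = -40/221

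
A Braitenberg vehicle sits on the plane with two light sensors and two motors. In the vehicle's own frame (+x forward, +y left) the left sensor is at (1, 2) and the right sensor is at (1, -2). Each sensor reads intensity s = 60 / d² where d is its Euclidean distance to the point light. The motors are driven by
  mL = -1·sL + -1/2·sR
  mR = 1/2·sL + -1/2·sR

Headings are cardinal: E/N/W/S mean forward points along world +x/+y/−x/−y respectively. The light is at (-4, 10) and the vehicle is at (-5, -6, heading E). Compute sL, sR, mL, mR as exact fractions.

left sensor world pos  = (-4, -4); dL² = 196
right sensor world pos = (-4, -8); dR² = 324
sL = 60/196 = 15/49
sR = 60/324 = 5/27
mL = -1·sL + -1/2·sR = -1055/2646
mR = 1/2·sL + -1/2·sR = 80/1323

15/49 5/27 -1055/2646 80/1323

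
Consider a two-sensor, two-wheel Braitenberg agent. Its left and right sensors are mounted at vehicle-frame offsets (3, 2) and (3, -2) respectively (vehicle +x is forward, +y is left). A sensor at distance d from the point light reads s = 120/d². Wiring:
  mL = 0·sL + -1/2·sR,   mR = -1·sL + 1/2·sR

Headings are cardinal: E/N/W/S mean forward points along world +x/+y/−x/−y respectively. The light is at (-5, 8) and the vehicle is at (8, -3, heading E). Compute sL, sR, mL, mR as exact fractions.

120/337 24/85 -12/85 -6156/28645

left sensor world pos  = (11, -1); dL² = 337
right sensor world pos = (11, -5); dR² = 425
sL = 120/337 = 120/337
sR = 120/425 = 24/85
mL = 0·sL + -1/2·sR = -12/85
mR = -1·sL + 1/2·sR = -6156/28645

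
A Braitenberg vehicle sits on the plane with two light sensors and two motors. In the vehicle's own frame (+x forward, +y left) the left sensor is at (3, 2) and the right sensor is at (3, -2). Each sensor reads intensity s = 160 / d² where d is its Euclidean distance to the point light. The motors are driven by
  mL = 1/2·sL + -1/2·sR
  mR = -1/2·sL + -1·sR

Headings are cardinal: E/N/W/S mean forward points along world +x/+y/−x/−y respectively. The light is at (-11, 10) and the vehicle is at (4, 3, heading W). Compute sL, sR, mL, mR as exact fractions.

32/45 160/169 -896/7605 -9904/7605

left sensor world pos  = (1, 1); dL² = 225
right sensor world pos = (1, 5); dR² = 169
sL = 160/225 = 32/45
sR = 160/169 = 160/169
mL = 1/2·sL + -1/2·sR = -896/7605
mR = -1/2·sL + -1·sR = -9904/7605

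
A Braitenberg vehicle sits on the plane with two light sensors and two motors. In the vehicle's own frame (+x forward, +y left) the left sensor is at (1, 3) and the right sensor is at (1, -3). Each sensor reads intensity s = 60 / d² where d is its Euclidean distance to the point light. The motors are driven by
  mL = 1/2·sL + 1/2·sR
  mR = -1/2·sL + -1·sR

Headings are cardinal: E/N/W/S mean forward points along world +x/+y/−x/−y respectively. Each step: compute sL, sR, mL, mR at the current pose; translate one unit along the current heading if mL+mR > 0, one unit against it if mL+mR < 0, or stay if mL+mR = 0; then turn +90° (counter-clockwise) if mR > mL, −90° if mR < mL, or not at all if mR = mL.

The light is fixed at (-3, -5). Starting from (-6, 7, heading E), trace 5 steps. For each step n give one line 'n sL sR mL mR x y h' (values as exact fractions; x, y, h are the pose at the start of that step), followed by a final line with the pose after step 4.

n=0: pose=(-6,7,E); sL=60/229, sR=12/17; mL=1884/3893, mR=-3258/3893; mL+mR=-6/17 → advance -1; mR−mL=-5142/3893 → turn -1·90°
n=1: pose=(-7,7,S); sL=30/61, sR=6/17; mL=438/1037, mR=-621/1037; mL+mR=-3/17 → advance -1; mR−mL=-1059/1037 → turn -1·90°
n=2: pose=(-7,8,W); sL=12/25, sR=60/281; mL=2436/7025, mR=-3186/7025; mL+mR=-30/281 → advance -1; mR−mL=-5622/7025 → turn -1·90°
n=3: pose=(-6,8,N); sL=15/58, sR=15/49; mL=1605/5684, mR=-2475/5684; mL+mR=-15/98 → advance -1; mR−mL=-1020/1421 → turn -1·90°
n=4: pose=(-6,7,E); sL=60/229, sR=12/17; mL=1884/3893, mR=-3258/3893; mL+mR=-6/17 → advance -1; mR−mL=-5142/3893 → turn -1·90°

0 60/229 12/17 1884/3893 -3258/3893 -6 7 E
1 30/61 6/17 438/1037 -621/1037 -7 7 S
2 12/25 60/281 2436/7025 -3186/7025 -7 8 W
3 15/58 15/49 1605/5684 -2475/5684 -6 8 N
4 60/229 12/17 1884/3893 -3258/3893 -6 7 E
final -7 7 S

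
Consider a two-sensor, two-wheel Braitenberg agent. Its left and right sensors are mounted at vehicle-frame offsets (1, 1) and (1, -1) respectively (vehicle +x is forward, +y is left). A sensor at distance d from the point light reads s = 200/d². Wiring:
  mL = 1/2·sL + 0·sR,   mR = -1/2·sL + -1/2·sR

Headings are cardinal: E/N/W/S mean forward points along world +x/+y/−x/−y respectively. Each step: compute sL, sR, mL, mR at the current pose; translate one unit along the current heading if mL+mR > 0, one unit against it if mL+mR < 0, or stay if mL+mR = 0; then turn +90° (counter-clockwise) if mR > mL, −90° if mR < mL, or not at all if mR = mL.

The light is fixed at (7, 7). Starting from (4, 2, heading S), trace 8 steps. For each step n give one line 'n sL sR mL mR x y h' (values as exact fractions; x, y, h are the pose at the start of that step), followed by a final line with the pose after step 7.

n=0: pose=(4,2,S); sL=5, sR=50/13; mL=5/2, mR=-115/26; mL+mR=-25/13 → advance -1; mR−mL=-90/13 → turn -1·90°
n=1: pose=(4,3,W); sL=200/41, sR=8; mL=100/41, mR=-264/41; mL+mR=-4 → advance -1; mR−mL=-364/41 → turn -1·90°
n=2: pose=(5,3,N); sL=100/9, sR=20; mL=50/9, mR=-140/9; mL+mR=-10 → advance -1; mR−mL=-190/9 → turn -1·90°
n=3: pose=(5,2,E); sL=200/17, sR=200/37; mL=100/17, mR=-5400/629; mL+mR=-100/37 → advance -1; mR−mL=-9100/629 → turn -1·90°
n=4: pose=(4,2,S); sL=5, sR=50/13; mL=5/2, mR=-115/26; mL+mR=-25/13 → advance -1; mR−mL=-90/13 → turn -1·90°
n=5: pose=(4,3,W); sL=200/41, sR=8; mL=100/41, mR=-264/41; mL+mR=-4 → advance -1; mR−mL=-364/41 → turn -1·90°
n=6: pose=(5,3,N); sL=100/9, sR=20; mL=50/9, mR=-140/9; mL+mR=-10 → advance -1; mR−mL=-190/9 → turn -1·90°
n=7: pose=(5,2,E); sL=200/17, sR=200/37; mL=100/17, mR=-5400/629; mL+mR=-100/37 → advance -1; mR−mL=-9100/629 → turn -1·90°

0 5 50/13 5/2 -115/26 4 2 S
1 200/41 8 100/41 -264/41 4 3 W
2 100/9 20 50/9 -140/9 5 3 N
3 200/17 200/37 100/17 -5400/629 5 2 E
4 5 50/13 5/2 -115/26 4 2 S
5 200/41 8 100/41 -264/41 4 3 W
6 100/9 20 50/9 -140/9 5 3 N
7 200/17 200/37 100/17 -5400/629 5 2 E
final 4 2 S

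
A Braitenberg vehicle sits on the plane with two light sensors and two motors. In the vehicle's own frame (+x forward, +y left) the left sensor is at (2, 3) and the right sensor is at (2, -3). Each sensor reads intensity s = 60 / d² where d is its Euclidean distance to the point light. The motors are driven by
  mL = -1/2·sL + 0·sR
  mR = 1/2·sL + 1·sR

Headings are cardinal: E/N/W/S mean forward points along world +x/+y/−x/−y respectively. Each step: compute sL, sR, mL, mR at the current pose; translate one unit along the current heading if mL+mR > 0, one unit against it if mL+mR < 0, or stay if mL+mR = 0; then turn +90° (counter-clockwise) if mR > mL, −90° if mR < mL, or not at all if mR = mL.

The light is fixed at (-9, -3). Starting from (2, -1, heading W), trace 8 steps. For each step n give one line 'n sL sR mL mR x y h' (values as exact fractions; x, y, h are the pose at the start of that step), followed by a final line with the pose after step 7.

n=0: pose=(2,-1,W); sL=30/41, sR=30/53; mL=-15/41, mR=2025/2173; mL+mR=30/53 → advance +1; mR−mL=2820/2173 → turn +1·90°
n=1: pose=(1,-1,S); sL=60/169, sR=60/49; mL=-30/169, mR=11610/8281; mL+mR=60/49 → advance +1; mR−mL=13080/8281 → turn +1·90°
n=2: pose=(1,-2,E); sL=3/8, sR=15/37; mL=-3/16, mR=351/592; mL+mR=15/37 → advance +1; mR−mL=231/296 → turn +1·90°
n=3: pose=(2,-2,N); sL=60/73, sR=12/41; mL=-30/73, mR=2106/2993; mL+mR=12/41 → advance +1; mR−mL=3336/2993 → turn +1·90°
n=4: pose=(2,-1,W); sL=30/41, sR=30/53; mL=-15/41, mR=2025/2173; mL+mR=30/53 → advance +1; mR−mL=2820/2173 → turn +1·90°
n=5: pose=(1,-1,S); sL=60/169, sR=60/49; mL=-30/169, mR=11610/8281; mL+mR=60/49 → advance +1; mR−mL=13080/8281 → turn +1·90°
n=6: pose=(1,-2,E); sL=3/8, sR=15/37; mL=-3/16, mR=351/592; mL+mR=15/37 → advance +1; mR−mL=231/296 → turn +1·90°
n=7: pose=(2,-2,N); sL=60/73, sR=12/41; mL=-30/73, mR=2106/2993; mL+mR=12/41 → advance +1; mR−mL=3336/2993 → turn +1·90°

0 30/41 30/53 -15/41 2025/2173 2 -1 W
1 60/169 60/49 -30/169 11610/8281 1 -1 S
2 3/8 15/37 -3/16 351/592 1 -2 E
3 60/73 12/41 -30/73 2106/2993 2 -2 N
4 30/41 30/53 -15/41 2025/2173 2 -1 W
5 60/169 60/49 -30/169 11610/8281 1 -1 S
6 3/8 15/37 -3/16 351/592 1 -2 E
7 60/73 12/41 -30/73 2106/2993 2 -2 N
final 2 -1 W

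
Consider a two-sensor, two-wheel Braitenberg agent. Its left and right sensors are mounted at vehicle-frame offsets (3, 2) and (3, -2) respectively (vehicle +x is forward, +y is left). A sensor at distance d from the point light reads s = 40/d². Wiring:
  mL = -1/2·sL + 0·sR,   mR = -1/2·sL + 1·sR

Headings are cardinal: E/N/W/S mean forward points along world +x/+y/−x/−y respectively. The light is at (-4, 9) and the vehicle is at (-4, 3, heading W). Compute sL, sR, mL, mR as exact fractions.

40/73 8/5 -20/73 484/365

left sensor world pos  = (-7, 1); dL² = 73
right sensor world pos = (-7, 5); dR² = 25
sL = 40/73 = 40/73
sR = 40/25 = 8/5
mL = -1/2·sL + 0·sR = -20/73
mR = -1/2·sL + 1·sR = 484/365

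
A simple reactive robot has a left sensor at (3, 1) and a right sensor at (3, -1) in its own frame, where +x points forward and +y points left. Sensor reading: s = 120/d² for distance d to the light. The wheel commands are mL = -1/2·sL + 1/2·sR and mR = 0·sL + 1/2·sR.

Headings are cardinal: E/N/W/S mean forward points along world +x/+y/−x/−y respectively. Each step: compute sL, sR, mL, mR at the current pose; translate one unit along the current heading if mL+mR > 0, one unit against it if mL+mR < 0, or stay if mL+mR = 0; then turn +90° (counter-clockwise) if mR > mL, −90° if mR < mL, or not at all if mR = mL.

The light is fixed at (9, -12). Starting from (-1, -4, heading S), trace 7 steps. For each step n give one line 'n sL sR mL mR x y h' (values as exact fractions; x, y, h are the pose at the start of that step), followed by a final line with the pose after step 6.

0 60/53 60/73 -600/3869 30/73 -1 -4 S
1 120/113 24/17 336/1921 12/17 -1 -5 E
2 3/5 30/41 27/410 15/41 0 -5 N
3 120/193 8/15 -128/2895 4/15 0 -4 W
4 60/53 60/73 -600/3869 30/73 -1 -4 S
5 120/113 24/17 336/1921 12/17 -1 -5 E
6 3/5 30/41 27/410 15/41 0 -5 N
final 0 -4 W

n=0: pose=(-1,-4,S); sL=60/53, sR=60/73; mL=-600/3869, mR=30/73; mL+mR=990/3869 → advance +1; mR−mL=30/53 → turn +1·90°
n=1: pose=(-1,-5,E); sL=120/113, sR=24/17; mL=336/1921, mR=12/17; mL+mR=1692/1921 → advance +1; mR−mL=60/113 → turn +1·90°
n=2: pose=(0,-5,N); sL=3/5, sR=30/41; mL=27/410, mR=15/41; mL+mR=177/410 → advance +1; mR−mL=3/10 → turn +1·90°
n=3: pose=(0,-4,W); sL=120/193, sR=8/15; mL=-128/2895, mR=4/15; mL+mR=644/2895 → advance +1; mR−mL=60/193 → turn +1·90°
n=4: pose=(-1,-4,S); sL=60/53, sR=60/73; mL=-600/3869, mR=30/73; mL+mR=990/3869 → advance +1; mR−mL=30/53 → turn +1·90°
n=5: pose=(-1,-5,E); sL=120/113, sR=24/17; mL=336/1921, mR=12/17; mL+mR=1692/1921 → advance +1; mR−mL=60/113 → turn +1·90°
n=6: pose=(0,-5,N); sL=3/5, sR=30/41; mL=27/410, mR=15/41; mL+mR=177/410 → advance +1; mR−mL=3/10 → turn +1·90°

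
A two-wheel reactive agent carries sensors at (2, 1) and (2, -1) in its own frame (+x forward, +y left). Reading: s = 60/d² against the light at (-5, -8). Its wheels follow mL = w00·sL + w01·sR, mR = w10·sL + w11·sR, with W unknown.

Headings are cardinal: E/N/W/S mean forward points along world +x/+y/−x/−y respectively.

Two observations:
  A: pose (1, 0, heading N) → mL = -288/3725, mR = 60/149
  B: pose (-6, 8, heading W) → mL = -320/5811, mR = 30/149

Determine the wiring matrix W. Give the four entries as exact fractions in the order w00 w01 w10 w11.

obs A: pose=(1,0,N) → sL=12/25, sR=60/149, mL=-288/3725, mR=60/149
obs B: pose=(-6,8,W) → sL=10/39, sR=30/149, mL=-320/5811, mR=30/149
sensor matrix S = [[12/25, 60/149], [10/39, 30/149]]; det S = -64/9685
solve [mL_A; mL_B] = S·[w00; w01] and [mR_A; mR_B] = S·[w10; w11]:
  w00 = -1, w01 = 1, w10 = 0, w11 = 1

-1 1 0 1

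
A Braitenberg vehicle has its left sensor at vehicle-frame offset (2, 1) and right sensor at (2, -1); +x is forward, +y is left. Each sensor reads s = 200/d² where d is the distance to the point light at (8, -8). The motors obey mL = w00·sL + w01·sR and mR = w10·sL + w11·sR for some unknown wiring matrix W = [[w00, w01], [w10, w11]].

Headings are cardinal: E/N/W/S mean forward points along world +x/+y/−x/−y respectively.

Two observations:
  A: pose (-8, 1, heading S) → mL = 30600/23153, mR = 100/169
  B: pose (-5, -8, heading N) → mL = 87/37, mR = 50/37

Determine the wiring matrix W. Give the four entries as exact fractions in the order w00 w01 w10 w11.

1 1 0 1

obs A: pose=(-8,1,S) → sL=100/137, sR=100/169, mL=30600/23153, mR=100/169
obs B: pose=(-5,-8,N) → sL=1, sR=50/37, mL=87/37, mR=50/37
sensor matrix S = [[100/137, 100/169], [1, 50/37]]; det S = 338100/856661
solve [mL_A; mL_B] = S·[w00; w01] and [mR_A; mR_B] = S·[w10; w11]:
  w00 = 1, w01 = 1, w10 = 0, w11 = 1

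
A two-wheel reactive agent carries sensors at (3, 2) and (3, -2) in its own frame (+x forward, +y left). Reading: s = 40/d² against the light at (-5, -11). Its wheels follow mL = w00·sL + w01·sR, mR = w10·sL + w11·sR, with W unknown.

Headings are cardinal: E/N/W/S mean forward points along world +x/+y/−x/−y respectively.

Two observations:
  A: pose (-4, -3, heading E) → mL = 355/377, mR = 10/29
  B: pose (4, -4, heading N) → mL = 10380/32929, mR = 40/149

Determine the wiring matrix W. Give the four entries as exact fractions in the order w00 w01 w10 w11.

1/2 1 1 0

obs A: pose=(-4,-3,E) → sL=10/29, sR=10/13, mL=355/377, mR=10/29
obs B: pose=(4,-4,N) → sL=40/149, sR=40/221, mL=10380/32929, mR=40/149
sensor matrix S = [[10/29, 10/13], [40/149, 40/221]]; det S = -137600/954941
solve [mL_A; mL_B] = S·[w00; w01] and [mR_A; mR_B] = S·[w10; w11]:
  w00 = 1/2, w01 = 1, w10 = 1, w11 = 0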